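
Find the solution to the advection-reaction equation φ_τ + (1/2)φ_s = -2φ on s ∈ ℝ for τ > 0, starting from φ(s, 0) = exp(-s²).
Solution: Substitute φ = exp(-2τ)u.
Then φ_τ = exp(-2τ)(u_τ - 2u), φ_s = exp(-2τ)u_s; substituting and dividing by exp(-2τ), the lower-order terms cancel: u_τ + (1/2)u_s = 0 (standard advection equation).
Data for u: u(s,0) = φ(s,0) = exp(-s²).
By characteristics (ds/dτ = 1/2), u(s,τ) = f(s - (1/2)τ) with f = u(·, 0).
So u(s,τ) = exp(-(s - τ/2)²), and φ(s,τ) = exp(-2τ)u(s,τ).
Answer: φ(s, τ) = exp(-2τ)exp(-(s - τ/2)²)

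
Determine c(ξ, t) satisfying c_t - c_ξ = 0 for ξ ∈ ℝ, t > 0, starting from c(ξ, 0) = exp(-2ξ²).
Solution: By method of characteristics (waves move left with speed 1):
Along characteristics ξ + t = const, c is constant, so c(ξ,t) = f(ξ + t) with f = c(·, 0).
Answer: c(ξ, t) = exp(-2(t + ξ)²)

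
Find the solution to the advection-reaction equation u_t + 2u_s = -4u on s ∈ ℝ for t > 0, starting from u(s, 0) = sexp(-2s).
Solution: Substitute u = exp(-2s)w.
Then u_s = exp(-2s)(w_s - 2w), u_t = exp(-2s)w_t; substituting and dividing by exp(-2s), the lower-order terms cancel: w_t + 2w_s = 0 (standard advection equation).
Data for w: w(s,0) = exp(2s)u(s,0) = s.
By characteristics (ds/dt = 2), w(s,t) = f(s - 2t) with f = w(·, 0).
So w(s,t) = s - 2t, and u(s,t) = exp(-2s)w(s,t).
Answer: u(s, t) = sexp(-2s) - 2texp(-2s)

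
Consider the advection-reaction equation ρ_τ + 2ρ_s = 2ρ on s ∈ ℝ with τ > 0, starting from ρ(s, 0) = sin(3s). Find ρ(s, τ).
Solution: Substitute ρ = exp(2τ)u.
Then ρ_τ = exp(2τ)(u_τ + 2u), ρ_s = exp(2τ)u_s; substituting and dividing by exp(2τ), the lower-order terms cancel: u_τ + 2u_s = 0 (standard advection equation).
Data for u: u(s,0) = ρ(s,0) = sin(3s).
By characteristics (ds/dτ = 2), u(s,τ) = f(s - 2τ) with f = u(·, 0).
So u(s,τ) = sin(3s - 6τ), and ρ(s,τ) = exp(2τ)u(s,τ).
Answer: ρ(s, τ) = exp(2τ)sin(3s - 6τ)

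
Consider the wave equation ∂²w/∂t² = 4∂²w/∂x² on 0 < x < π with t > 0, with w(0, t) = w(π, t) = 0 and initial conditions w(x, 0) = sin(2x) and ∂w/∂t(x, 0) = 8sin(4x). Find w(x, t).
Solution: Separating variables: w = Σ [A_n cos(ω_n t) + B_n sin(ω_n t)] sin(nx), ω_n = 2n. From ICs (B_n = velocity coefficient / ω_n): A_2=1, B_4=1.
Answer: w(x, t) = sin(8t)sin(4x) + sin(2x)cos(4t)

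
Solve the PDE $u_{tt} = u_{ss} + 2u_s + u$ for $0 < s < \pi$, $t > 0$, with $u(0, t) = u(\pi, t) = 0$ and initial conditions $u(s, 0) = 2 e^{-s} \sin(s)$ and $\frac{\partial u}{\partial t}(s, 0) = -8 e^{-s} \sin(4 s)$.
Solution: Substitute $u = e^{-s}w$, i.e. $w = e^{s}u$.
By the product rule, $u_s = e^{-s}(w_s - w)$, $u_{ss} = e^{-s}(w_{ss} - 2w_s + w)$, $u_{tt} = e^{-s}w_{tt}$.
Substituting into the PDE and dividing by $e^{-s}$: $w_{tt} = (w_{ss} - 2w_s + w) + 2(w_s - w) + w$.
The lower-order terms cancel, leaving the standard wave equation $w_{tt} = w_{ss}$.
Initial data for $w$: $w(s,0) = e^{s}u(s,0) = 2 \sin(s)$; $w_t(s,0) = e^{s}u_t(s,0) = -8 \sin(4 s)$. The boundary conditions carry over: $w(0,t) = w(\pi,t) = 0$.
Solve for $w$:
  Using separation of variables $w = X(s)T(t)$:
  Eigenfunctions: $\sin(ns)$, $n = 1, 2, 3, \ldots$
  General solution: $w(s, t) = \sum [A_n \cos(n t) + B_n \sin(n t)] \sin(ns)$
  From $w(s,0) = 2 \sin(s)$: $A_1=2$. From $w_t(s,0) = -8 \sin(4 s)$, using $w_t(s,0) = \sum \omega_n B_n \sin(ns)$ with $\omega_n = n$: $B_4 = (-8)/4 = -2$.
Hence $w(s,t) = 2 \sin(s) \cos(t) - 2 \sin(4 s) \sin(4 t)$.
Transform back: $u(s,t) = e^{-s}w(s,t)$.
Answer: $u(s, t) = 2 e^{-s} \sin(s) \cos(t) - 2 e^{-s} \sin(4 s) \sin(4 t)$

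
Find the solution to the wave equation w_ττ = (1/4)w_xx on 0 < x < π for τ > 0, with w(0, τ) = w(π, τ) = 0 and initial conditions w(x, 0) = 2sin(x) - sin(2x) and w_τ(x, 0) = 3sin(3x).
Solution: Using separation of variables w = X(x)T(τ):
Eigenfunctions: sin(nx), n = 1, 2, 3, ...
General solution: w(x, τ) = Σ [A_n cos(n τ/2) + B_n sin(n τ/2)] sin(nx)
From w(x,0) = 2sin(x) - sin(2x): A_1=2, A_2=-1. From w_τ(x,0) = 3sin(3x), using w_τ(x,0) = Σ ω_n B_n sin(nx) with ω_n = n/2: B_3 = 3/(3/2) = 2.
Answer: w(x, τ) = 2sin(x)cos(τ/2) - sin(2x)cos(τ) + 2sin(3x)sin(3τ/2)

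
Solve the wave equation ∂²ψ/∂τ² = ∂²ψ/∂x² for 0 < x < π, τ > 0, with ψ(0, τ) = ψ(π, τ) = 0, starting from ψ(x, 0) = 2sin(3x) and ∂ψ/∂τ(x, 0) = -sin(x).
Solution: Separating variables: ψ = Σ [A_n cos(ω_n τ) + B_n sin(ω_n τ)] sin(nx), ω_n = n. From ICs (B_n = velocity coefficient / ω_n): A_3=2, B_1=-1.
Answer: ψ(x, τ) = -sin(x)sin(τ) + 2sin(3x)cos(3τ)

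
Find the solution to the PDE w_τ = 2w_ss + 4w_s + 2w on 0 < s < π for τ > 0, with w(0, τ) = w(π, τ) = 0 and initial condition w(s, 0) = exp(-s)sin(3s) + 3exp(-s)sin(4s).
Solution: Substitute w = exp(-s)u.
Then w_s = exp(-s)(u_s - u), w_ss = exp(-s)(u_ss - 2u_s + u), w_τ = exp(-s)u_τ; substituting and dividing by exp(-s), the lower-order terms cancel: u_τ = 2u_ss (standard heat equation).
Data for u: u(s,0) = exp(s)w(s,0) = sin(3s) + 3sin(4s). The boundary conditions carry over: u(0,τ) = u(π,τ) = 0.
Separating variables: u = Σ c_n exp(-2n²τ) sin(ns). From u(s,0) = sin(3s) + 3sin(4s): c_3=1, c_4=3.
So u(s,τ) = exp(-18τ)sin(3s) + 3exp(-32τ)sin(4s), and w(s,τ) = exp(-s)u(s,τ).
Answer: w(s, τ) = exp(-s)exp(-18τ)sin(3s) + 3exp(-s)exp(-32τ)sin(4s)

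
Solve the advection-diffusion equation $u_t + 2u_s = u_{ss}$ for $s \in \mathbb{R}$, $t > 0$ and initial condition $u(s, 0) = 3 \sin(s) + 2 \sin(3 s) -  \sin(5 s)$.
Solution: Moving frame: $\eta = s - 2t$, $\sigma = t$, $u = w(\eta,\sigma)$, so $u_t = w_{\sigma} - 2w_{\eta}$ and $u_{ss} = w_{\eta\eta}$.
Hence $u_t + 2u_s = w_{\sigma}$ and the PDE becomes the heat equation $w_{\sigma} = w_{\eta\eta}$ on $\eta \in \mathbb{R}$.
Initial data: $w(\eta,0) = u(\eta,0) = 3 \sin(\eta) + 2 \sin(3 \eta) - \sin(5 \eta)$. Each mode $\sin(n\eta)$ decays as $e^{-n^2\sigma}$ on $\mathbb{R}$, so $w(\eta,\sigma) = \sum c_n e^{-n^2\sigma} \sin(n\eta)$ with $c_1=3, c_3=2, c_5=-1$: $w(\eta,\sigma) = 3 e^{-\sigma} \sin(\eta) + 2 e^{-9 \sigma} \sin(3 \eta) - e^{-25 \sigma} \sin(5 \eta)$.
Substituting back: $u(s,t) = w(s - 2t, t)$.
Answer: $u(s, t) = 3 e^{-t} \sin(s - 2 t) + 2 e^{-9 t} \sin(3 s - 6 t) -  e^{-25 t} \sin(5 s - 10 t)$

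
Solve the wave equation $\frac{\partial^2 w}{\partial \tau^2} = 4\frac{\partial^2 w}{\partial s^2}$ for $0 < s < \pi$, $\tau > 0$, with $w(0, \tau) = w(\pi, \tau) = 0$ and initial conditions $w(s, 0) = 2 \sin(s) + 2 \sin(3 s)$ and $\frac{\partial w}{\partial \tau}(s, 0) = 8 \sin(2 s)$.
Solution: Separating variables: $w = \sum [A_n \cos(\omega_n \tau) + B_n \sin(\omega_n \tau)] \sin(ns)$, $\omega_n = 2n$. From ICs ($B_n$ = velocity coefficient / $\omega_n$): $A_1=2, A_3=2, B_2=2$.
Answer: $w(s, \tau) = 2 \sin(4 \tau) \sin(2 s) + 2 \sin(s) \cos(2 \tau) + 2 \sin(3 s) \cos(6 \tau)$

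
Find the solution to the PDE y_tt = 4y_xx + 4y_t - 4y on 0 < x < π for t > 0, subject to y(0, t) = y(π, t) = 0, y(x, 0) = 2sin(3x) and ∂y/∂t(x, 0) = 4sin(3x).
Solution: Substitute y = exp(2t)u, i.e. u = exp(-2t)y.
By the product rule, y_t = exp(2t)(u_t + 2u), y_tt = exp(2t)(u_tt + 4u_t + 4u), y_xx = exp(2t)u_xx.
Substituting into the PDE and dividing by exp(2t): u_tt + 4u_t + 4u = 4u_xx + 4(u_t + 2u) - 4u.
The lower-order terms cancel, leaving the standard wave equation u_tt = 4u_xx.
Initial data for u: u(x,0) = y(x,0) = 2sin(3x); u_t(x,0) = y_t(x,0) - 2y(x,0) = 0. The boundary conditions carry over: u(0,t) = u(π,t) = 0.
Solve for u:
  Using separation of variables u = X(x)T(t):
  Eigenfunctions: sin(nx), n = 1, 2, 3, ...
  General solution: u(x, t) = Σ [A_n cos(2n t) + B_n sin(2n t)] sin(nx)
  From u(x,0) = 2sin(3x): A_3=2. From u_t(x,0) = 0: all B_n = 0.
Hence u(x,t) = 2sin(3x)cos(6t).
Transform back: y(x,t) = exp(2t)u(x,t).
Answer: y(x, t) = 2exp(2t)sin(3x)cos(6t)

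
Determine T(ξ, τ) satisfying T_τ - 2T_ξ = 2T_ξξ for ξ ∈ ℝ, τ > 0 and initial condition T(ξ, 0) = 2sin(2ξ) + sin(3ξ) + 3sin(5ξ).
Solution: Moving frame: η = ξ + 2τ, σ = τ, T = u(η,σ), so T_τ = u_σ + 2u_η and T_ξξ = u_ηη.
Hence T_τ - 2T_ξ = u_σ and the PDE becomes the heat equation u_σ = 2u_ηη on η ∈ ℝ.
Initial data: u(η,0) = T(η,0) = 2sin(2η) + sin(3η) + 3sin(5η). Each mode sin(nη) decays as exp(-2n²σ) on ℝ, so u(η,σ) = Σ c_n exp(-2n²σ) sin(nη) with c_2=2, c_3=1, c_5=3: u(η,σ) = 2exp(-8σ)sin(2η) + exp(-18σ)sin(3η) + 3exp(-50σ)sin(5η).
Substituting back: T(ξ,τ) = u(ξ + 2τ, τ).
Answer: T(ξ, τ) = 2exp(-8τ)sin(2ξ + 4τ) + exp(-18τ)sin(3ξ + 6τ) + 3exp(-50τ)sin(5ξ + 10τ)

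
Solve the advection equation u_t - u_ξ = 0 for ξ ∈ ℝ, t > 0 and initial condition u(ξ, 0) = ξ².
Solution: By characteristics (dξ/dt = -1), u(ξ,t) = f(ξ + t) with f = u(·, 0).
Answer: u(ξ, t) = t² + 2tξ + ξ²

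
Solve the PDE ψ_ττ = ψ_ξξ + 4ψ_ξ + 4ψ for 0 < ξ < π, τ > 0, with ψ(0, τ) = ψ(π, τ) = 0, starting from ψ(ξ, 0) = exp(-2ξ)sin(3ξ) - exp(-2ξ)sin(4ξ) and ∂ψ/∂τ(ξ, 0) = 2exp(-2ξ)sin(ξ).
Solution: Substitute ψ = exp(-2ξ)u, i.e. u = exp(2ξ)ψ.
By the product rule, ψ_ξ = exp(-2ξ)(u_ξ - 2u), ψ_ξξ = exp(-2ξ)(u_ξξ - 4u_ξ + 4u), ψ_ττ = exp(-2ξ)u_ττ.
Substituting into the PDE and dividing by exp(-2ξ): u_ττ = (u_ξξ - 4u_ξ + 4u) + 4(u_ξ - 2u) + 4u.
The lower-order terms cancel, leaving the standard wave equation u_ττ = u_ξξ.
Initial data for u: u(ξ,0) = exp(2ξ)ψ(ξ,0) = sin(3ξ) - sin(4ξ); u_τ(ξ,0) = exp(2ξ)ψ_τ(ξ,0) = 2sin(ξ). The boundary conditions carry over: u(0,τ) = u(π,τ) = 0.
Solve for u:
  Using separation of variables u = X(ξ)T(τ):
  Eigenfunctions: sin(nξ), n = 1, 2, 3, ...
  General solution: u(ξ, τ) = Σ [A_n cos(n τ) + B_n sin(n τ)] sin(nξ)
  From u(ξ,0) = sin(3ξ) - sin(4ξ): A_3=1, A_4=-1. From u_τ(ξ,0) = 2sin(ξ), using u_τ(ξ,0) = Σ ω_n B_n sin(nξ) with ω_n = n: B_1 = 2/1 = 2.
Hence u(ξ,τ) = 2sin(ξ)sin(τ) + sin(3ξ)cos(3τ) - sin(4ξ)cos(4τ).
Transform back: ψ(ξ,τ) = exp(-2ξ)u(ξ,τ).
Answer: ψ(ξ, τ) = 2exp(-2ξ)sin(ξ)sin(τ) + exp(-2ξ)sin(3ξ)cos(3τ) - exp(-2ξ)sin(4ξ)cos(4τ)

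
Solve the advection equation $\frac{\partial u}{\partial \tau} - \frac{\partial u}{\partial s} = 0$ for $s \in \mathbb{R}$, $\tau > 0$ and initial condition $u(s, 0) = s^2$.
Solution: By method of characteristics (waves move left with speed 1):
Along characteristics $s + \tau =$ const, $u$ is constant, so $u(s,\tau) = f(s + \tau)$ with $f = u( \cdot , 0)$.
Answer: $u(s, \tau) = \tau^2 + 2 \tau s + s^2$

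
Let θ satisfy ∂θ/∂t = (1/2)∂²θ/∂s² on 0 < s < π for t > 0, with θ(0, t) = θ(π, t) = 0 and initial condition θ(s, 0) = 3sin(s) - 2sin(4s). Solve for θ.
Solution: Separating variables: θ = Σ c_n exp(-n²t/2) sin(ns). From θ(s,0) = 3sin(s) - 2sin(4s): c_1=3, c_4=-2.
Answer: θ(s, t) = -2exp(-8t)sin(4s) + 3exp(-t/2)sin(s)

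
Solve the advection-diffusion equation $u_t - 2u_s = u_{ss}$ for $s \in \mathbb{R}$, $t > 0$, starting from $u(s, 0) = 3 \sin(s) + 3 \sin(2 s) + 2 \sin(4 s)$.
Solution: Moving frame: $\eta = s + 2t$, $\sigma = t$, $u = w(\eta,\sigma)$, so $u_t = w_{\sigma} + 2w_{\eta}$ and $u_{ss} = w_{\eta\eta}$.
Hence $u_t - 2u_s = w_{\sigma}$ and the PDE becomes the heat equation $w_{\sigma} = w_{\eta\eta}$ on $\eta \in \mathbb{R}$.
Initial data: $w(\eta,0) = u(\eta,0) = 3 \sin(\eta) + 3 \sin(2 \eta) + 2 \sin(4 \eta)$. Each mode $\sin(n\eta)$ decays as $e^{-n^2\sigma}$ on $\mathbb{R}$, so $w(\eta,\sigma) = \sum c_n e^{-n^2\sigma} \sin(n\eta)$ with $c_1=3, c_2=3, c_4=2$: $w(\eta,\sigma) = 3 e^{-\sigma} \sin(\eta) + 3 e^{-4 \sigma} \sin(2 \eta) + 2 e^{-16 \sigma} \sin(4 \eta)$.
Substituting back: $u(s,t) = w(s + 2t, t)$.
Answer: $u(s, t) = 3 e^{-t} \sin(s + 2 t) + 3 e^{-4 t} \sin(2 s + 4 t) + 2 e^{-16 t} \sin(4 s + 8 t)$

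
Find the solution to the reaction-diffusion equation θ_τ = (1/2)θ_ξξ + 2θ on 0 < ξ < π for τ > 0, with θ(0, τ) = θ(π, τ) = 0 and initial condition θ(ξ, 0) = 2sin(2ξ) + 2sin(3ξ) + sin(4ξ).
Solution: Substitute θ = exp(2τ)u, i.e. u = exp(-2τ)θ.
By the product rule, θ_τ = exp(2τ)(u_τ + 2u), θ_ξξ = exp(2τ)u_ξξ.
Substituting into the PDE and dividing by exp(2τ): u_τ + 2u = (1/2)u_ξξ + 2u.
The lower-order terms cancel, leaving the standard heat equation u_τ = (1/2)u_ξξ.
Initial data for u: u(ξ,0) = θ(ξ,0) = 2sin(2ξ) + 2sin(3ξ) + sin(4ξ). The boundary conditions carry over: u(0,τ) = u(π,τ) = 0.
Solve for u:
  Using separation of variables u = X(ξ)G(τ):
  Eigenfunctions: sin(nξ), n = 1, 2, 3, ...
  General solution: u(ξ, τ) = Σ c_n sin(nξ) exp(-n² τ/2)
  Matching u(ξ,0) = 2sin(2ξ) + 2sin(3ξ) + sin(4ξ) term by term: c_2=2, c_3=2, c_4=1.
Hence u(ξ,τ) = 2exp(-2τ)sin(2ξ) + exp(-8τ)sin(4ξ) + 2exp(-9τ/2)sin(3ξ).
Transform back: θ(ξ,τ) = exp(2τ)u(ξ,τ).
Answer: θ(ξ, τ) = 2sin(2ξ) + exp(-6τ)sin(4ξ) + 2exp(-5τ/2)sin(3ξ)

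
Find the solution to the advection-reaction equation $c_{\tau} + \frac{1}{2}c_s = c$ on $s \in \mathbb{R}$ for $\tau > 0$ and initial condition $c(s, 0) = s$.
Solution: Substitute $c = e^{\tau}u$.
Then $c_{\tau} = e^{\tau}(u_{\tau} + u)$, $c_s = e^{\tau}u_s$; substituting and dividing by $e^{\tau}$, the lower-order terms cancel: $u_{\tau} + \frac{1}{2}u_s = 0$ (standard advection equation).
Data for $u$: $u(s,0) = c(s,0) = s$.
By characteristics ($ds/d\tau = 1/2$), $u(s,\tau) = f(s - \frac{1}{2}\tau)$ with $f = u( \cdot , 0)$.
So $u(s,\tau) = s - \frac{1}{2} \tau$, and $c(s,\tau) = e^{\tau}u(s,\tau)$.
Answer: $c(s, \tau) = -\frac{1}{2} \tau e^{\tau} + s e^{\tau}$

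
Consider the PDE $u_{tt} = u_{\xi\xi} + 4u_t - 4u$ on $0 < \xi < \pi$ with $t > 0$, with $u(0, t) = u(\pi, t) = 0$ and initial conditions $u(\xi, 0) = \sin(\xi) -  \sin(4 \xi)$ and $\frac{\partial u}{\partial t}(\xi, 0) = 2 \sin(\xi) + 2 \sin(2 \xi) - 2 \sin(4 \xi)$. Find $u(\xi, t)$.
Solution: Substitute $u = e^{2t}w$.
Then $u_t = e^{2t}(w_t + 2w)$, $u_{tt} = e^{2t}(w_{tt} + 4w_t + 4w)$, $u_{\xi\xi} = e^{2t}w_{\xi\xi}$; substituting and dividing by $e^{2t}$, the lower-order terms cancel: $w_{tt} = w_{\xi\xi}$ (standard wave equation).
Data for $w$: $w(\xi,0) = u(\xi,0) = \sin(\xi) - \sin(4 \xi)$; $w_t(\xi,0) = u_t(\xi,0) - 2u(\xi,0) = 2 \sin(2 \xi)$. The boundary conditions carry over: $w(0,t) = w(\pi,t) = 0$.
Separating variables: $w = \sum [A_n \cos(\omega_n t) + B_n \sin(\omega_n t)] \sin(n\xi)$, $\omega_n = n$. From ICs ($B_n$ = velocity coefficient / $\omega_n$): $A_1=1, A_4=-1, B_2=1$.
So $w(\xi,t) = \sin(2 t) \sin(2 \xi) + \sin(\xi) \cos(t) - \sin(4 \xi) \cos(4 t)$, and $u(\xi,t) = e^{2t}w(\xi,t)$.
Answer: $u(\xi, t) = e^{2 t} \sin(\xi) \cos(t) + e^{2 t} \sin(2 \xi) \sin(2 t) -  e^{2 t} \sin(4 \xi) \cos(4 t)$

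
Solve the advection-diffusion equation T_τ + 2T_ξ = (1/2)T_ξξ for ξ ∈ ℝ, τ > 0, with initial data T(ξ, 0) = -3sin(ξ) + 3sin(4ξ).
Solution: Change to a moving frame: let η = ξ - 2τ, σ = τ and write T(ξ,τ) = u(η,σ).
By the chain rule T_τ = u_σ - 2u_η, T_ξ = u_η, T_ξξ = u_ηη.
Then T_τ + 2T_ξ = u_σ: the advection term cancels and the PDE becomes the heat equation u_σ = (1/2)u_ηη on η ∈ ℝ.
Initial data: u(η,0) = T(η,0) = -3sin(η) + 3sin(4η).
On η ∈ ℝ each mode satisfies (sin(nη))″ = -n² sin(nη), so exp(-n²σ/2) sin(nη) solves the heat equation; by superposition u(η,σ) = Σ c_n exp(-n²σ/2) sin(nη).
Reading off the coefficients: c_1=-3, c_4=3, so u(η,σ) = 3exp(-8σ)sin(4η) - 3exp(-σ/2)sin(η).
Substituting back η = ξ - 2τ, σ = τ: T(ξ,τ) = u(ξ - 2τ, τ).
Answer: T(ξ, τ) = 3exp(-8τ)sin(4ξ - 8τ) - 3exp(-τ/2)sin(ξ - 2τ)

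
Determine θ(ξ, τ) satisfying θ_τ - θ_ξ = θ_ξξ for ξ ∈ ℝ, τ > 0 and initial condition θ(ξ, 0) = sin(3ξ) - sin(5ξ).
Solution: Moving frame: η = ξ + τ, σ = τ, θ = u(η,σ), so θ_τ = u_σ + u_η and θ_ξξ = u_ηη.
Hence θ_τ - θ_ξ = u_σ and the PDE becomes the heat equation u_σ = u_ηη on η ∈ ℝ.
Initial data: u(η,0) = θ(η,0) = sin(3η) - sin(5η). Each mode sin(nη) decays as exp(-n²σ) on ℝ, so u(η,σ) = Σ c_n exp(-n²σ) sin(nη) with c_3=1, c_5=-1: u(η,σ) = exp(-9σ)sin(3η) - exp(-25σ)sin(5η).
Substituting back: θ(ξ,τ) = u(ξ + τ, τ).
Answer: θ(ξ, τ) = exp(-9τ)sin(3ξ + 3τ) - exp(-25τ)sin(5ξ + 5τ)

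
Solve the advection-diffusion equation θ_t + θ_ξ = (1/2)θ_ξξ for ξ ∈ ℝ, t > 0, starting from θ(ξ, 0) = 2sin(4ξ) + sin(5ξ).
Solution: Change to a moving frame: let η = ξ - t, σ = t and write θ(ξ,t) = u(η,σ).
By the chain rule θ_t = u_σ - u_η, θ_ξ = u_η, θ_ξξ = u_ηη.
Then θ_t + θ_ξ = u_σ: the advection term cancels and the PDE becomes the heat equation u_σ = (1/2)u_ηη on η ∈ ℝ.
Initial data: u(η,0) = θ(η,0) = 2sin(4η) + sin(5η).
On η ∈ ℝ each mode satisfies (sin(nη))″ = -n² sin(nη), so exp(-n²σ/2) sin(nη) solves the heat equation; by superposition u(η,σ) = Σ c_n exp(-n²σ/2) sin(nη).
Reading off the coefficients: c_4=2, c_5=1, so u(η,σ) = 2exp(-8σ)sin(4η) + exp(-25σ/2)sin(5η).
Substituting back η = ξ - t, σ = t: θ(ξ,t) = u(ξ - t, t).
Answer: θ(ξ, t) = -2exp(-8t)sin(4t - 4ξ) - exp(-25t/2)sin(5t - 5ξ)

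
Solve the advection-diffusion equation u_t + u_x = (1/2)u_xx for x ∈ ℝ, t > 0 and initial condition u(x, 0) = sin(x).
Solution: Moving frame: η = x - t, σ = t, u = w(η,σ), so u_t = w_σ - w_η and u_xx = w_ηη.
Hence u_t + u_x = w_σ and the PDE becomes the heat equation w_σ = (1/2)w_ηη on η ∈ ℝ.
Initial data: w(η,0) = u(η,0) = sin(η). Each mode sin(nη) decays as exp(-n²σ/2) on ℝ, so w(η,σ) = Σ c_n exp(-n²σ/2) sin(nη) with c_1=1: w(η,σ) = exp(-σ/2)sin(η).
Substituting back: u(x,t) = w(x - t, t).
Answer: u(x, t) = -exp(-t/2)sin(t - x)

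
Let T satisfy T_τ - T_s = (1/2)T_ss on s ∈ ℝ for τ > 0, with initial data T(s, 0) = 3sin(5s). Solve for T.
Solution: Change to a moving frame: let η = s + τ, σ = τ and write T(s,τ) = u(η,σ).
By the chain rule T_τ = u_σ + u_η, T_s = u_η, T_ss = u_ηη.
Then T_τ - T_s = u_σ: the advection term cancels and the PDE becomes the heat equation u_σ = (1/2)u_ηη on η ∈ ℝ.
Initial data: u(η,0) = T(η,0) = 3sin(5η).
On η ∈ ℝ each mode satisfies (sin(nη))″ = -n² sin(nη), so exp(-n²σ/2) sin(nη) solves the heat equation; by superposition u(η,σ) = Σ c_n exp(-n²σ/2) sin(nη).
Reading off the coefficients: c_5=3, so u(η,σ) = 3exp(-25σ/2)sin(5η).
Substituting back η = s + τ, σ = τ: T(s,τ) = u(s + τ, τ).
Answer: T(s, τ) = 3exp(-25τ/2)sin(5s + 5τ)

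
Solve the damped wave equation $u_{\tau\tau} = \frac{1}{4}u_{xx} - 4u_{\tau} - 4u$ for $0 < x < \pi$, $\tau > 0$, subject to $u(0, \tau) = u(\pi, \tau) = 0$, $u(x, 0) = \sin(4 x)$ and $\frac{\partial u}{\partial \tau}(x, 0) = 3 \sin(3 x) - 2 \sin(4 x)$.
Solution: Substitute $u = e^{-2\tau}w$.
Then $u_{\tau} = e^{-2\tau}(w_{\tau} - 2w)$, $u_{\tau\tau} = e^{-2\tau}(w_{\tau\tau} - 4w_{\tau} + 4w)$, $u_{xx} = e^{-2\tau}w_{xx}$; substituting and dividing by $e^{-2\tau}$, the lower-order terms cancel: $w_{\tau\tau} = \frac{1}{4}w_{xx}$ (standard wave equation).
Data for $w$: $w(x,0) = u(x,0) = \sin(4 x)$; $w_{\tau}(x,0) = u_{\tau}(x,0) + 2u(x,0) = 3 \sin(3 x)$. The boundary conditions carry over: $w(0,\tau) = w(\pi,\tau) = 0$.
Separating variables: $w = \sum [A_n \cos(\omega_n \tau) + B_n \sin(\omega_n \tau)] \sin(nx)$, $\omega_n = n/2$. From ICs ($B_n$ = velocity coefficient / $\omega_n$): $A_4=1, B_3=2$.
So $w(x,\tau) = 2 \sin(3 x) \sin(3 \tau/2) + \sin(4 x) \cos(2 \tau)$, and $u(x,\tau) = e^{-2\tau}w(x,\tau)$.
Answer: $u(x, \tau) = 2 e^{-2 \tau} \sin(3 \tau/2) \sin(3 x) + e^{-2 \tau} \sin(4 x) \cos(2 \tau)$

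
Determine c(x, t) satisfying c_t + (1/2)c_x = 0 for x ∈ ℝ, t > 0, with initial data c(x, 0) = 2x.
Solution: By characteristics (dx/dt = 1/2), c(x,t) = f(x - (1/2)t) with f = c(·, 0).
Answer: c(x, t) = -t + 2x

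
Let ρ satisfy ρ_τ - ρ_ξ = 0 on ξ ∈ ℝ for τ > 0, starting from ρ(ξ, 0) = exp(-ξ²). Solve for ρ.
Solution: By method of characteristics (waves move left with speed 1):
Along characteristics ξ + τ = const, ρ is constant, so ρ(ξ,τ) = f(ξ + τ) with f = ρ(·, 0).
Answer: ρ(ξ, τ) = exp(-(ξ + τ)²)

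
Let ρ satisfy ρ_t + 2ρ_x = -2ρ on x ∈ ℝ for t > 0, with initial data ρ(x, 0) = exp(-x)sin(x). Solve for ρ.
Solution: Substitute ρ = exp(-x)u.
Then ρ_x = exp(-x)(u_x - u), ρ_t = exp(-x)u_t; substituting and dividing by exp(-x), the lower-order terms cancel: u_t + 2u_x = 0 (standard advection equation).
Data for u: u(x,0) = exp(x)ρ(x,0) = sin(x).
By characteristics (dx/dt = 2), u(x,t) = f(x - 2t) with f = u(·, 0).
So u(x,t) = -sin(2t - x), and ρ(x,t) = exp(-x)u(x,t).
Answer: ρ(x, t) = -exp(-x)sin(2t - x)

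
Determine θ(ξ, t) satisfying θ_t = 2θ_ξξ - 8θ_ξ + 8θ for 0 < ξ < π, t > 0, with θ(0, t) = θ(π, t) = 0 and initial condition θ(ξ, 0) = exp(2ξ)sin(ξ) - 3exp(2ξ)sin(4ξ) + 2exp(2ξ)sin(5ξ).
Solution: Substitute θ = exp(2ξ)u, i.e. u = exp(-2ξ)θ.
By the product rule, θ_ξ = exp(2ξ)(u_ξ + 2u), θ_ξξ = exp(2ξ)(u_ξξ + 4u_ξ + 4u), θ_t = exp(2ξ)u_t.
Substituting into the PDE and dividing by exp(2ξ): u_t = 2(u_ξξ + 4u_ξ + 4u) - 8(u_ξ + 2u) + 8u.
The lower-order terms cancel, leaving the standard heat equation u_t = 2u_ξξ.
Initial data for u: u(ξ,0) = exp(-2ξ)θ(ξ,0) = sin(ξ) - 3sin(4ξ) + 2sin(5ξ). The boundary conditions carry over: u(0,t) = u(π,t) = 0.
Solve for u:
  Using separation of variables u = X(ξ)G(t):
  Eigenfunctions: sin(nξ), n = 1, 2, 3, ...
  General solution: u(ξ, t) = Σ c_n sin(nξ) exp(-2n² t)
  Matching u(ξ,0) = sin(ξ) - 3sin(4ξ) + 2sin(5ξ) term by term: c_1=1, c_4=-3, c_5=2.
Hence u(ξ,t) = exp(-2t)sin(ξ) - 3exp(-32t)sin(4ξ) + 2exp(-50t)sin(5ξ).
Transform back: θ(ξ,t) = exp(2ξ)u(ξ,t).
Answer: θ(ξ, t) = exp(-2t)exp(2ξ)sin(ξ) - 3exp(-32t)exp(2ξ)sin(4ξ) + 2exp(-50t)exp(2ξ)sin(5ξ)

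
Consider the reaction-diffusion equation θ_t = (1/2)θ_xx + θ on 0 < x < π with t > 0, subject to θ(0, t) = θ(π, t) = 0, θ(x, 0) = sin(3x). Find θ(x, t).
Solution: Substitute θ = exp(t)u, i.e. u = exp(-t)θ.
By the product rule, θ_t = exp(t)(u_t + u), θ_xx = exp(t)u_xx.
Substituting into the PDE and dividing by exp(t): u_t + u = (1/2)u_xx + u.
The lower-order terms cancel, leaving the standard heat equation u_t = (1/2)u_xx.
Initial data for u: u(x,0) = θ(x,0) = sin(3x). The boundary conditions carry over: u(0,t) = u(π,t) = 0.
Solve for u:
  Using separation of variables u = X(x)G(t):
  Eigenfunctions: sin(nx), n = 1, 2, 3, ...
  General solution: u(x, t) = Σ c_n sin(nx) exp(-n² t/2)
  Matching u(x,0) = sin(3x) term by term: c_3=1.
Hence u(x,t) = exp(-9t/2)sin(3x).
Transform back: θ(x,t) = exp(t)u(x,t).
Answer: θ(x, t) = exp(-7t/2)sin(3x)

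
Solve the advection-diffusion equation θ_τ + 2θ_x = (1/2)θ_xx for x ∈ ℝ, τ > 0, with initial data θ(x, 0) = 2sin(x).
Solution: Change to a moving frame: let η = x - 2τ, σ = τ and write θ(x,τ) = u(η,σ).
By the chain rule θ_τ = u_σ - 2u_η, θ_x = u_η, θ_xx = u_ηη.
Then θ_τ + 2θ_x = u_σ: the advection term cancels and the PDE becomes the heat equation u_σ = (1/2)u_ηη on η ∈ ℝ.
Initial data: u(η,0) = θ(η,0) = 2sin(η).
On η ∈ ℝ each mode satisfies (sin(nη))″ = -n² sin(nη), so exp(-n²σ/2) sin(nη) solves the heat equation; by superposition u(η,σ) = Σ c_n exp(-n²σ/2) sin(nη).
Reading off the coefficients: c_1=2, so u(η,σ) = 2exp(-σ/2)sin(η).
Substituting back η = x - 2τ, σ = τ: θ(x,τ) = u(x - 2τ, τ).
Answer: θ(x, τ) = 2exp(-τ/2)sin(x - 2τ)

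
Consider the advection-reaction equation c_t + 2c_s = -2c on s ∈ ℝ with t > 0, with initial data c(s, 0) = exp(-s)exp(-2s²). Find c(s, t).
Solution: Substitute c = exp(-s)u.
Then c_s = exp(-s)(u_s - u), c_t = exp(-s)u_t; substituting and dividing by exp(-s), the lower-order terms cancel: u_t + 2u_s = 0 (standard advection equation).
Data for u: u(s,0) = exp(s)c(s,0) = exp(-2s²).
By characteristics (ds/dt = 2), u(s,t) = f(s - 2t) with f = u(·, 0).
So u(s,t) = exp(-2(s - 2t)²), and c(s,t) = exp(-s)u(s,t).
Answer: c(s, t) = exp(-s)exp(-2(s - 2t)²)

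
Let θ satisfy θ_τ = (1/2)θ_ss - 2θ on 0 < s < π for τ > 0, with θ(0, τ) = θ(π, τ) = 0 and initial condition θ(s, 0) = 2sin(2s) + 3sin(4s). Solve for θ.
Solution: Substitute θ = exp(-2τ)u, i.e. u = exp(2τ)θ.
By the product rule, θ_τ = exp(-2τ)(u_τ - 2u), θ_ss = exp(-2τ)u_ss.
Substituting into the PDE and dividing by exp(-2τ): u_τ - 2u = (1/2)u_ss - 2u.
The lower-order terms cancel, leaving the standard heat equation u_τ = (1/2)u_ss.
Initial data for u: u(s,0) = θ(s,0) = 2sin(2s) + 3sin(4s). The boundary conditions carry over: u(0,τ) = u(π,τ) = 0.
Solve for u:
  Using separation of variables u = X(s)G(τ):
  Eigenfunctions: sin(ns), n = 1, 2, 3, ...
  General solution: u(s, τ) = Σ c_n sin(ns) exp(-n² τ/2)
  Matching u(s,0) = 2sin(2s) + 3sin(4s) term by term: c_2=2, c_4=3.
Hence u(s,τ) = 2exp(-2τ)sin(2s) + 3exp(-8τ)sin(4s).
Transform back: θ(s,τ) = exp(-2τ)u(s,τ).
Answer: θ(s, τ) = 2exp(-4τ)sin(2s) + 3exp(-10τ)sin(4s)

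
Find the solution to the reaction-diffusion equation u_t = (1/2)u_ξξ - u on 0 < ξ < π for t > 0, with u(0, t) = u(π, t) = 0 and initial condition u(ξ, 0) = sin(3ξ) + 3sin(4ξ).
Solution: Substitute u = exp(-t)w, i.e. w = exp(t)u.
By the product rule, u_t = exp(-t)(w_t - w), u_ξξ = exp(-t)w_ξξ.
Substituting into the PDE and dividing by exp(-t): w_t - w = (1/2)w_ξξ - w.
The lower-order terms cancel, leaving the standard heat equation w_t = (1/2)w_ξξ.
Initial data for w: w(ξ,0) = u(ξ,0) = sin(3ξ) + 3sin(4ξ). The boundary conditions carry over: w(0,t) = w(π,t) = 0.
Solve for w:
  Using separation of variables w = X(ξ)T(t):
  Eigenfunctions: sin(nξ), n = 1, 2, 3, ...
  General solution: w(ξ, t) = Σ c_n sin(nξ) exp(-n² t/2)
  Matching w(ξ,0) = sin(3ξ) + 3sin(4ξ) term by term: c_3=1, c_4=3.
Hence w(ξ,t) = 3exp(-8t)sin(4ξ) + exp(-9t/2)sin(3ξ).
Transform back: u(ξ,t) = exp(-t)w(ξ,t).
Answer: u(ξ, t) = 3exp(-9t)sin(4ξ) + exp(-11t/2)sin(3ξ)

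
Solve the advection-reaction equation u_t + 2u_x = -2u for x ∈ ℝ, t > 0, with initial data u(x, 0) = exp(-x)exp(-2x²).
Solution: Substitute u = exp(-x)w.
Then u_x = exp(-x)(w_x - w), u_t = exp(-x)w_t; substituting and dividing by exp(-x), the lower-order terms cancel: w_t + 2w_x = 0 (standard advection equation).
Data for w: w(x,0) = exp(x)u(x,0) = exp(-2x²).
By characteristics (dx/dt = 2), w(x,t) = f(x - 2t) with f = w(·, 0).
So w(x,t) = exp(-2(-2t + x)²), and u(x,t) = exp(-x)w(x,t).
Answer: u(x, t) = exp(-x)exp(-2(-2t + x)²)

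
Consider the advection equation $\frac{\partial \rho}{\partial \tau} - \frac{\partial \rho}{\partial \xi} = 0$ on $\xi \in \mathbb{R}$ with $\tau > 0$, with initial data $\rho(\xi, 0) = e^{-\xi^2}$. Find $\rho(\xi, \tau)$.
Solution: By characteristics ($d\xi/d\tau = -1$), $\rho(\xi,\tau) = f(\xi + \tau)$ with $f = \rho( \cdot , 0)$.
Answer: $\rho(\xi, \tau) = e^{-(\tau + \xi)^2}$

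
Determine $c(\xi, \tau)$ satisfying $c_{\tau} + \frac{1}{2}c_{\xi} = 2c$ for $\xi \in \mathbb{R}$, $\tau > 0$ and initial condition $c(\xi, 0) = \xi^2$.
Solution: Substitute $c = e^{2\tau}u$, i.e. $u = e^{-2\tau}c$.
By the product rule, $c_{\tau} = e^{2\tau}(u_{\tau} + 2u)$, $c_{\xi} = e^{2\tau}u_{\xi}$.
Substituting into the PDE and dividing by $e^{2\tau}$: $u_{\tau} + 2u + \frac{1}{2}u_{\xi} = 2u$.
The lower-order terms cancel, leaving the standard advection equation $u_{\tau} + \frac{1}{2}u_{\xi} = 0$.
Initial data for $u$: $u(\xi,0) = c(\xi,0) = \xi^2$.
Solve for $u$:
  By method of characteristics (waves move right with speed 1/2):
  Along characteristics $\xi - \frac{1}{2}\tau =$ const, $u$ is constant, so $u(\xi,\tau) = f(\xi - \frac{1}{2}\tau)$ with $f = u( \cdot , 0)$.
Hence $u(\xi,\tau) = \xi^2 - \xi \tau + \frac{1}{4} \tau^2$.
Transform back: $c(\xi,\tau) = e^{2\tau}u(\xi,\tau)$.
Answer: $c(\xi, \tau) = \frac{1}{4} \tau^2 e^{2 \tau} -  \tau \xi e^{2 \tau} + \xi^2 e^{2 \tau}$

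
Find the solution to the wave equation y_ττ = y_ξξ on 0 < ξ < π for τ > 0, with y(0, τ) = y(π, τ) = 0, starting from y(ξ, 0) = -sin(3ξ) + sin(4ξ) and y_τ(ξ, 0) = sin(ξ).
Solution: Separating variables: y = Σ [A_n cos(ω_n τ) + B_n sin(ω_n τ)] sin(nξ), ω_n = n. From ICs (B_n = velocity coefficient / ω_n): A_3=-1, A_4=1, B_1=1.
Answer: y(ξ, τ) = sin(ξ)sin(τ) - sin(3ξ)cos(3τ) + sin(4ξ)cos(4τ)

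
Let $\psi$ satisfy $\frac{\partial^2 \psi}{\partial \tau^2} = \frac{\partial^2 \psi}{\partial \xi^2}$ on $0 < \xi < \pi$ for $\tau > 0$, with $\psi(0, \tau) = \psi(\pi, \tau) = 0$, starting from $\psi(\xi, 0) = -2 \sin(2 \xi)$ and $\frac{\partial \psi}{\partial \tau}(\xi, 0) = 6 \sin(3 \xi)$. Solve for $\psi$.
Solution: Separating variables: $\psi = \sum [A_n \cos(\omega_n \tau) + B_n \sin(\omega_n \tau)] \sin(n\xi)$, $\omega_n = n$. From ICs ($B_n$ = velocity coefficient / $\omega_n$): $A_2=-2, B_3=2$.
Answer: $\psi(\xi, \tau) = 2 \sin(3 \tau) \sin(3 \xi) - 2 \sin(2 \xi) \cos(2 \tau)$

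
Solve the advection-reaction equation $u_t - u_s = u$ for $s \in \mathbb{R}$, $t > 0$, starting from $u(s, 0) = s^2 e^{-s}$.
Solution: Substitute $u = e^{-s}w$, i.e. $w = e^{s}u$.
By the product rule, $u_s = e^{-s}(w_s - w)$, $u_t = e^{-s}w_t$.
Substituting into the PDE and dividing by $e^{-s}$: $w_t - (w_s - w) = w$.
The lower-order terms cancel, leaving the standard advection equation $w_t - w_s = 0$.
Initial data for $w$: $w(s,0) = e^{s}u(s,0) = s^2$.
Solve for $w$:
  By method of characteristics (waves move left with speed 1):
  Along characteristics $s + t =$ const, $w$ is constant, so $w(s,t) = f(s + t)$ with $f = w( \cdot , 0)$.
Hence $w(s,t) = s^2 + 2 s t + t^2$.
Transform back: $u(s,t) = e^{-s}w(s,t)$.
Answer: $u(s, t) = s^2 e^{-s} + 2 s t e^{-s} + t^2 e^{-s}$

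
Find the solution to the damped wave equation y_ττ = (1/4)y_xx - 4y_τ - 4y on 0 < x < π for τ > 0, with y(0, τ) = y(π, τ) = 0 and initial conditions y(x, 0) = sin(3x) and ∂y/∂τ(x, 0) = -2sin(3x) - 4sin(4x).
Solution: Substitute y = exp(-2τ)u, i.e. u = exp(2τ)y.
By the product rule, y_τ = exp(-2τ)(u_τ - 2u), y_ττ = exp(-2τ)(u_ττ - 4u_τ + 4u), y_xx = exp(-2τ)u_xx.
Substituting into the PDE and dividing by exp(-2τ): u_ττ - 4u_τ + 4u = (1/4)u_xx - 4(u_τ - 2u) - 4u.
The lower-order terms cancel, leaving the standard wave equation u_ττ = (1/4)u_xx.
Initial data for u: u(x,0) = y(x,0) = sin(3x); u_τ(x,0) = y_τ(x,0) + 2y(x,0) = -4sin(4x). The boundary conditions carry over: u(0,τ) = u(π,τ) = 0.
Solve for u:
  Using separation of variables u = X(x)T(τ):
  Eigenfunctions: sin(nx), n = 1, 2, 3, ...
  General solution: u(x, τ) = Σ [A_n cos(n τ/2) + B_n sin(n τ/2)] sin(nx)
  From u(x,0) = sin(3x): A_3=1. From u_τ(x,0) = -4sin(4x), using u_τ(x,0) = Σ ω_n B_n sin(nx) with ω_n = n/2: B_4 = (-4)/2 = -2.
Hence u(x,τ) = sin(3x)cos(3τ/2) - 2sin(4x)sin(2τ).
Transform back: y(x,τ) = exp(-2τ)u(x,τ).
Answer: y(x, τ) = exp(-2τ)sin(3x)cos(3τ/2) - 2exp(-2τ)sin(4x)sin(2τ)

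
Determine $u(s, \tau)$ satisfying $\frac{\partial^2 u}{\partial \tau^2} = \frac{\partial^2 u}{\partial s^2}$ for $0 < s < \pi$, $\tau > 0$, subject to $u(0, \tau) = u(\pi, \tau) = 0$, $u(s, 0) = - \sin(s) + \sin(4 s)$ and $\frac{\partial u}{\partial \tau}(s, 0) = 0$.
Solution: Separating variables: $u = \sum [A_n \cos(\omega_n \tau) + B_n \sin(\omega_n \tau)] \sin(ns)$, $\omega_n = n$. From ICs: $A_1=-1, A_4=1$.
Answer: $u(s, \tau) = - \sin(s) \cos(\tau) + \sin(4 s) \cos(4 \tau)$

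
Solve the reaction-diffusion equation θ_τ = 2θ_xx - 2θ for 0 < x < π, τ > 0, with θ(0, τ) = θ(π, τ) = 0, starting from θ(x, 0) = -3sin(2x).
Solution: Substitute θ = exp(-2τ)u, i.e. u = exp(2τ)θ.
By the product rule, θ_τ = exp(-2τ)(u_τ - 2u), θ_xx = exp(-2τ)u_xx.
Substituting into the PDE and dividing by exp(-2τ): u_τ - 2u = 2u_xx - 2u.
The lower-order terms cancel, leaving the standard heat equation u_τ = 2u_xx.
Initial data for u: u(x,0) = θ(x,0) = -3sin(2x). The boundary conditions carry over: u(0,τ) = u(π,τ) = 0.
Solve for u:
  Using separation of variables u = X(x)G(τ):
  Eigenfunctions: sin(nx), n = 1, 2, 3, ...
  General solution: u(x, τ) = Σ c_n sin(nx) exp(-2n² τ)
  Matching u(x,0) = -3sin(2x) term by term: c_2=-3.
Hence u(x,τ) = -3exp(-8τ)sin(2x).
Transform back: θ(x,τ) = exp(-2τ)u(x,τ).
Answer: θ(x, τ) = -3exp(-10τ)sin(2x)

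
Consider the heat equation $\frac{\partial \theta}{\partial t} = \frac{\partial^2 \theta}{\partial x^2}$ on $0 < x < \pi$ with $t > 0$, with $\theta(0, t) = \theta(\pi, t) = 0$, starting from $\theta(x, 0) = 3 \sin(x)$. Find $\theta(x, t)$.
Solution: Using separation of variables $\theta = X(x)G(t)$:
Eigenfunctions: $\sin(nx)$, $n = 1, 2, 3, \ldots$
General solution: $\theta(x, t) = \sum c_n \sin(nx) e^{-n^2 t}$
Matching $\theta(x,0) = 3 \sin(x)$ term by term: $c_1=3$.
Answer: $\theta(x, t) = 3 e^{-t} \sin(x)$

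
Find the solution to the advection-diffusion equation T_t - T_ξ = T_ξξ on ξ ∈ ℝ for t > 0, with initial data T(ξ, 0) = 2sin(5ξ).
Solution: Change to a moving frame: let η = ξ + t, σ = t and write T(ξ,t) = u(η,σ).
By the chain rule T_t = u_σ + u_η, T_ξ = u_η, T_ξξ = u_ηη.
Then T_t - T_ξ = u_σ: the advection term cancels and the PDE becomes the heat equation u_σ = u_ηη on η ∈ ℝ.
Initial data: u(η,0) = T(η,0) = 2sin(5η).
On η ∈ ℝ each mode satisfies (sin(nη))″ = -n² sin(nη), so exp(-n²σ) sin(nη) solves the heat equation; by superposition u(η,σ) = Σ c_n exp(-n²σ) sin(nη).
Reading off the coefficients: c_5=2, so u(η,σ) = 2exp(-25σ)sin(5η).
Substituting back η = ξ + t, σ = t: T(ξ,t) = u(ξ + t, t).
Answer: T(ξ, t) = 2exp(-25t)sin(5t + 5ξ)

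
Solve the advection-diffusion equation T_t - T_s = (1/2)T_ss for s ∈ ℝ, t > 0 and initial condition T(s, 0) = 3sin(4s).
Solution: Change to a moving frame: let η = s + t, σ = t and write T(s,t) = u(η,σ).
By the chain rule T_t = u_σ + u_η, T_s = u_η, T_ss = u_ηη.
Then T_t - T_s = u_σ: the advection term cancels and the PDE becomes the heat equation u_σ = (1/2)u_ηη on η ∈ ℝ.
Initial data: u(η,0) = T(η,0) = 3sin(4η).
On η ∈ ℝ each mode satisfies (sin(nη))″ = -n² sin(nη), so exp(-n²σ/2) sin(nη) solves the heat equation; by superposition u(η,σ) = Σ c_n exp(-n²σ/2) sin(nη).
Reading off the coefficients: c_4=3, so u(η,σ) = 3exp(-8σ)sin(4η).
Substituting back η = s + t, σ = t: T(s,t) = u(s + t, t).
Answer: T(s, t) = 3exp(-8t)sin(4s + 4t)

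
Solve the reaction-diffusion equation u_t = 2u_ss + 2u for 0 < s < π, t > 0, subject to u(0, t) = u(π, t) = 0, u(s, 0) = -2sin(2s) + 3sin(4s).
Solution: Substitute u = exp(2t)w, i.e. w = exp(-2t)u.
By the product rule, u_t = exp(2t)(w_t + 2w), u_ss = exp(2t)w_ss.
Substituting into the PDE and dividing by exp(2t): w_t + 2w = 2w_ss + 2w.
The lower-order terms cancel, leaving the standard heat equation w_t = 2w_ss.
Initial data for w: w(s,0) = u(s,0) = -2sin(2s) + 3sin(4s). The boundary conditions carry over: w(0,t) = w(π,t) = 0.
Solve for w:
  Using separation of variables w = X(s)T(t):
  Eigenfunctions: sin(ns), n = 1, 2, 3, ...
  General solution: w(s, t) = Σ c_n sin(ns) exp(-2n² t)
  Matching w(s,0) = -2sin(2s) + 3sin(4s) term by term: c_2=-2, c_4=3.
Hence w(s,t) = -2exp(-8t)sin(2s) + 3exp(-32t)sin(4s).
Transform back: u(s,t) = exp(2t)w(s,t).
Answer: u(s, t) = -2exp(-6t)sin(2s) + 3exp(-30t)sin(4s)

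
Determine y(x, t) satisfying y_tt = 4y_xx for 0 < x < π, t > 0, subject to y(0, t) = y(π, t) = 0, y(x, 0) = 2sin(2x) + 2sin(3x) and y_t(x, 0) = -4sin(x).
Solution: Separating variables: y = Σ [A_n cos(ω_n t) + B_n sin(ω_n t)] sin(nx), ω_n = 2n. From ICs (B_n = velocity coefficient / ω_n): A_2=2, A_3=2, B_1=-2.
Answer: y(x, t) = -2sin(2t)sin(x) + 2sin(2x)cos(4t) + 2sin(3x)cos(6t)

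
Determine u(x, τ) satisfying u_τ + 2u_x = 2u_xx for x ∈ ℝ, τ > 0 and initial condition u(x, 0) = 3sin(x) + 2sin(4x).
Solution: Moving frame: η = x - 2τ, σ = τ, u = w(η,σ), so u_τ = w_σ - 2w_η and u_xx = w_ηη.
Hence u_τ + 2u_x = w_σ and the PDE becomes the heat equation w_σ = 2w_ηη on η ∈ ℝ.
Initial data: w(η,0) = u(η,0) = 3sin(η) + 2sin(4η). Each mode sin(nη) decays as exp(-2n²σ) on ℝ, so w(η,σ) = Σ c_n exp(-2n²σ) sin(nη) with c_1=3, c_4=2: w(η,σ) = 3exp(-2σ)sin(η) + 2exp(-32σ)sin(4η).
Substituting back: u(x,τ) = w(x - 2τ, τ).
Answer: u(x, τ) = 3exp(-2τ)sin(x - 2τ) + 2exp(-32τ)sin(4x - 8τ)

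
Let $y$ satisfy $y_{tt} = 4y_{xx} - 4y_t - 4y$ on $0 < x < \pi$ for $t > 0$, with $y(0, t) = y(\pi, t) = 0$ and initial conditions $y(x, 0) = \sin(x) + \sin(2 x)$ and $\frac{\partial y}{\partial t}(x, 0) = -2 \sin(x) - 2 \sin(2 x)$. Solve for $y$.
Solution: Substitute $y = e^{-2t}u$, i.e. $u = e^{2t}y$.
By the product rule, $y_t = e^{-2t}(u_t - 2u)$, $y_{tt} = e^{-2t}(u_{tt} - 4u_t + 4u)$, $y_{xx} = e^{-2t}u_{xx}$.
Substituting into the PDE and dividing by $e^{-2t}$: $u_{tt} - 4u_t + 4u = 4u_{xx} - 4(u_t - 2u) - 4u$.
The lower-order terms cancel, leaving the standard wave equation $u_{tt} = 4u_{xx}$.
Initial data for $u$: $u(x,0) = y(x,0) = \sin(x) + \sin(2 x)$; $u_t(x,0) = y_t(x,0) + 2y(x,0) = 0$. The boundary conditions carry over: $u(0,t) = u(\pi,t) = 0$.
Solve for $u$:
  Using separation of variables $u = X(x)T(t)$:
  Eigenfunctions: $\sin(nx)$, $n = 1, 2, 3, \ldots$
  General solution: $u(x, t) = \sum [A_n \cos(2n t) + B_n \sin(2n t)] \sin(nx)$
  From $u(x,0) = \sin(x) + \sin(2 x)$: $A_1=1, A_2=1$. From $u_t(x,0) = 0$: all $B_n = 0$.
Hence $u(x,t) = \sin(x) \cos(2 t) + \sin(2 x) \cos(4 t)$.
Transform back: $y(x,t) = e^{-2t}u(x,t)$.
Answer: $y(x, t) = e^{-2 t} \sin(x) \cos(2 t) + e^{-2 t} \sin(2 x) \cos(4 t)$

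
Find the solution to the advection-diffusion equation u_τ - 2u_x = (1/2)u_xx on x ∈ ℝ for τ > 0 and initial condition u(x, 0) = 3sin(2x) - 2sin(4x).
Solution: Moving frame: η = x + 2τ, σ = τ, u = w(η,σ), so u_τ = w_σ + 2w_η and u_xx = w_ηη.
Hence u_τ - 2u_x = w_σ and the PDE becomes the heat equation w_σ = (1/2)w_ηη on η ∈ ℝ.
Initial data: w(η,0) = u(η,0) = 3sin(2η) - 2sin(4η). Each mode sin(nη) decays as exp(-n²σ/2) on ℝ, so w(η,σ) = Σ c_n exp(-n²σ/2) sin(nη) with c_2=3, c_4=-2: w(η,σ) = 3exp(-2σ)sin(2η) - 2exp(-8σ)sin(4η).
Substituting back: u(x,τ) = w(x + 2τ, τ).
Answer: u(x, τ) = 3exp(-2τ)sin(2x + 4τ) - 2exp(-8τ)sin(4x + 8τ)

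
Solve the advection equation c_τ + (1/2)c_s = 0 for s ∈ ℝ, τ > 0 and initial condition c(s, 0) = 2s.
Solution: By method of characteristics (waves move right with speed 1/2):
Along characteristics s - (1/2)τ = const, c is constant, so c(s,τ) = f(s - (1/2)τ) with f = c(·, 0).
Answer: c(s, τ) = 2s - τ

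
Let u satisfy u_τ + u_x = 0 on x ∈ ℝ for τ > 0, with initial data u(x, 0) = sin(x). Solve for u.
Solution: By characteristics (dx/dτ = 1), u(x,τ) = f(x - τ) with f = u(·, 0).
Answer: u(x, τ) = sin(x - τ)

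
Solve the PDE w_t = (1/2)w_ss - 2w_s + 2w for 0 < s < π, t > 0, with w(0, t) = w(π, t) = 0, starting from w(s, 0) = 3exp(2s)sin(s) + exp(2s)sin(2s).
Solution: Substitute w = exp(2s)u, i.e. u = exp(-2s)w.
By the product rule, w_s = exp(2s)(u_s + 2u), w_ss = exp(2s)(u_ss + 4u_s + 4u), w_t = exp(2s)u_t.
Substituting into the PDE and dividing by exp(2s): u_t = (1/2)(u_ss + 4u_s + 4u) - 2(u_s + 2u) + 2u.
The lower-order terms cancel, leaving the standard heat equation u_t = (1/2)u_ss.
Initial data for u: u(s,0) = exp(-2s)w(s,0) = 3sin(s) + sin(2s). The boundary conditions carry over: u(0,t) = u(π,t) = 0.
Solve for u:
  Using separation of variables u = X(s)T(t):
  Eigenfunctions: sin(ns), n = 1, 2, 3, ...
  General solution: u(s, t) = Σ c_n sin(ns) exp(-n² t/2)
  Matching u(s,0) = 3sin(s) + sin(2s) term by term: c_1=3, c_2=1.
Hence u(s,t) = exp(-2t)sin(2s) + 3exp(-t/2)sin(s).
Transform back: w(s,t) = exp(2s)u(s,t).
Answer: w(s, t) = exp(2s)exp(-2t)sin(2s) + 3exp(2s)exp(-t/2)sin(s)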